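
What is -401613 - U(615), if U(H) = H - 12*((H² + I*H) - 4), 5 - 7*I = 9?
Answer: 28925448/7 ≈ 4.1322e+6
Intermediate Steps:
I = -4/7 (I = 5/7 - ⅐*9 = 5/7 - 9/7 = -4/7 ≈ -0.57143)
U(H) = 48 - 12*H² + 55*H/7 (U(H) = H - 12*((H² - 4*H/7) - 4) = H - 12*(-4 + H² - 4*H/7) = H + (48 - 12*H² + 48*H/7) = 48 - 12*H² + 55*H/7)
-401613 - U(615) = -401613 - (48 - 12*615² + (55/7)*615) = -401613 - (48 - 12*378225 + 33825/7) = -401613 - (48 - 4538700 + 33825/7) = -401613 - 1*(-31736739/7) = -401613 + 31736739/7 = 28925448/7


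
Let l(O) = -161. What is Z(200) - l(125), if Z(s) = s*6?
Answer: 1361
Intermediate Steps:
Z(s) = 6*s
Z(200) - l(125) = 6*200 - 1*(-161) = 1200 + 161 = 1361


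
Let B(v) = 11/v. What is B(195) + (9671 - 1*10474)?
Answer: -156574/195 ≈ -802.94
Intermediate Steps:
B(195) + (9671 - 1*10474) = 11/195 + (9671 - 1*10474) = 11*(1/195) + (9671 - 10474) = 11/195 - 803 = -156574/195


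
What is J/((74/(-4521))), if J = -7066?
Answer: 15972693/37 ≈ 4.3169e+5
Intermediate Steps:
J/((74/(-4521))) = -7066/(74/(-4521)) = -7066/(74*(-1/4521)) = -7066/(-74/4521) = -7066*(-4521/74) = 15972693/37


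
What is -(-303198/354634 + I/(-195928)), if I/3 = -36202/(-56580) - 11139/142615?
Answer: 49622453056809997/58040066165024240 ≈ 0.85497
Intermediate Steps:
I = 19707407/11694430 (I = 3*(-36202/(-56580) - 11139/142615) = 3*(-36202*(-1/56580) - 11139*1/142615) = 3*(787/1230 - 11139/142615) = 3*(19707407/35083290) = 19707407/11694430 ≈ 1.6852)
-(-303198/354634 + I/(-195928)) = -(-303198/354634 + (19707407/11694430)/(-195928)) = -(-303198*1/354634 + (19707407/11694430)*(-1/195928)) = -(-21657/25331 - 19707407/2291266281040) = -1*(-49622453056809997/58040066165024240) = 49622453056809997/58040066165024240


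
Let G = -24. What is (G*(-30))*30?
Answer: 21600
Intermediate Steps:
(G*(-30))*30 = -24*(-30)*30 = 720*30 = 21600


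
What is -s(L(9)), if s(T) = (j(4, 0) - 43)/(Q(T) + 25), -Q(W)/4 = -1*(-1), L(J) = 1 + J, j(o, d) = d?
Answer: 43/21 ≈ 2.0476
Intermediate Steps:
Q(W) = -4 (Q(W) = -(-4)*(-1) = -4*1 = -4)
s(T) = -43/21 (s(T) = (0 - 43)/(-4 + 25) = -43/21)
-s(L(9)) = -1*(-43/21) = 43/21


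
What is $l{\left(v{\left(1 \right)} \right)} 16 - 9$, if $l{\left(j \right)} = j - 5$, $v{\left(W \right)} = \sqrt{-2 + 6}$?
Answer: $-57$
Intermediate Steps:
$v{\left(W \right)} = 2$ ($v{\left(W \right)} = \sqrt{4} = 2$)
$l{\left(j \right)} = -5 + j$
$l{\left(v{\left(1 \right)} \right)} 16 - 9 = \left(-5 + 2\right) 16 - 9 = \left(-3\right) 16 - 9 = -48 - 9 = -57$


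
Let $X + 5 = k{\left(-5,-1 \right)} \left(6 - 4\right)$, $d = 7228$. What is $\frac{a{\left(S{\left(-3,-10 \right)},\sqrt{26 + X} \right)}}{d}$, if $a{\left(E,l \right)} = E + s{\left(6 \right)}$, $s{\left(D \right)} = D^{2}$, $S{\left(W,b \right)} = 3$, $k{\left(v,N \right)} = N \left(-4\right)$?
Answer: $\frac{3}{556} \approx 0.0053957$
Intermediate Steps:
$k{\left(v,N \right)} = - 4 N$
$X = 3$ ($X = -5 + \left(-4\right) \left(-1\right) \left(6 - 4\right) = -5 + 4 \cdot 2 = -5 + 8 = 3$)
$a{\left(E,l \right)} = 36 + E$ ($a{\left(E,l \right)} = E + 6^{2} = E + 36 = 36 + E$)
$\frac{a{\left(S{\left(-3,-10 \right)},\sqrt{26 + X} \right)}}{d} = \frac{36 + 3}{7228} = 39 \cdot \frac{1}{7228} = \frac{3}{556}$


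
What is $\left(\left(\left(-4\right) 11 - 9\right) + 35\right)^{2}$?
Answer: $324$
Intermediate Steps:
$\left(\left(\left(-4\right) 11 - 9\right) + 35\right)^{2} = \left(\left(-44 - 9\right) + 35\right)^{2} = \left(-53 + 35\right)^{2} = \left(-18\right)^{2} = 324$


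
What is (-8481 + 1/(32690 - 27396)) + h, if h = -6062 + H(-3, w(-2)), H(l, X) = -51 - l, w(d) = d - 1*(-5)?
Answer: -77244753/5294 ≈ -14591.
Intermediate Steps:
w(d) = 5 + d (w(d) = d + 5 = 5 + d)
h = -6110 (h = -6062 + (-51 - 1*(-3)) = -6062 + (-51 + 3) = -6062 - 48 = -6110)
(-8481 + 1/(32690 - 27396)) + h = (-8481 + 1/(32690 - 27396)) - 6110 = (-8481 + 1/5294) - 6110 = -44898413/5294 - 6110 = -77244753/5294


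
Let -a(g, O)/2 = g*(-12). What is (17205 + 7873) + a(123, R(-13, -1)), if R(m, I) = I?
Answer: 28030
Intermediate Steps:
a(g, O) = 24*g (a(g, O) = -2*g*(-12) = -(-24)*g = 24*g)
(17205 + 7873) + a(123, R(-13, -1)) = (17205 + 7873) + 24*123 = 25078 + 2952 = 28030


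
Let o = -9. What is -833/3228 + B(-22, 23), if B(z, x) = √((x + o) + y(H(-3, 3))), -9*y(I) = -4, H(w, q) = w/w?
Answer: -833/3228 + √130/3 ≈ 3.5425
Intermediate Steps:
H(w, q) = 1
y(I) = 4/9 (y(I) = -⅑*(-4) = 4/9)
B(z, x) = √(-77/9 + x) (B(z, x) = √((x - 9) + 4/9) = √((-9 + x) + 4/9) = √(-77/9 + x))
-833/3228 + B(-22, 23) = -833/3228 + √(-77 + 9*23)/3 = -833*1/3228 + √(-77 + 207)/3 = -833/3228 + √130/3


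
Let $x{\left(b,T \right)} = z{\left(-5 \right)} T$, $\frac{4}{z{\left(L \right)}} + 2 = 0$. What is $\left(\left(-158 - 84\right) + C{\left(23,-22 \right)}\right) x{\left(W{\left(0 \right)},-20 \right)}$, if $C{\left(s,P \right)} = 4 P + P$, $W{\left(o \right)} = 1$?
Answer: $-14080$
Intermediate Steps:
$z{\left(L \right)} = -2$ ($z{\left(L \right)} = \frac{4}{-2 + 0} = \frac{4}{-2} = 4 \left(- \frac{1}{2}\right) = -2$)
$x{\left(b,T \right)} = - 2 T$
$C{\left(s,P \right)} = 5 P$
$\left(\left(-158 - 84\right) + C{\left(23,-22 \right)}\right) x{\left(W{\left(0 \right)},-20 \right)} = \left(\left(-158 - 84\right) + 5 \left(-22\right)\right) \left(\left(-2\right) \left(-20\right)\right) = \left(-242 - 110\right) 40 = \left(-352\right) 40 = -14080$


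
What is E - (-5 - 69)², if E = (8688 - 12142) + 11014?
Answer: 2084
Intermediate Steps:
E = 7560 (E = -3454 + 11014 = 7560)
E - (-5 - 69)² = 7560 - (-5 - 69)² = 7560 - 1*(-74)² = 7560 - 1*5476 = 7560 - 5476 = 2084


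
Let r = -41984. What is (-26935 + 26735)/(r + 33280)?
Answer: 25/1088 ≈ 0.022978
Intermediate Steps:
(-26935 + 26735)/(r + 33280) = (-26935 + 26735)/(-41984 + 33280) = -200/(-8704) = -200*(-1/8704) = 25/1088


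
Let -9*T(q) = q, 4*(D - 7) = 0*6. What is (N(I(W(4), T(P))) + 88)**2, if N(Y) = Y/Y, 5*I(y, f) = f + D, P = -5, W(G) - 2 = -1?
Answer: 7921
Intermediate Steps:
W(G) = 1 (W(G) = 2 - 1 = 1)
D = 7 (D = 7 + (0*6)/4 = 7 + (1/4)*0 = 7 + 0 = 7)
T(q) = -q/9
I(y, f) = 7/5 + f/5 (I(y, f) = (f + 7)/5 = (7 + f)/5 = 7/5 + f/5)
N(Y) = 1
(N(I(W(4), T(P))) + 88)**2 = (1 + 88)**2 = 89**2 = 7921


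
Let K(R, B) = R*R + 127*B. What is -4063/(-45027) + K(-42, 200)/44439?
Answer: 467889695/666984951 ≈ 0.70150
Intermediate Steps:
K(R, B) = R² + 127*B
-4063/(-45027) + K(-42, 200)/44439 = -4063/(-45027) + ((-42)² + 127*200)/44439 = -4063*(-1/45027) + (1764 + 25400)*(1/44439) = 4063/45027 + 27164*(1/44439) = 4063/45027 + 27164/44439 = 467889695/666984951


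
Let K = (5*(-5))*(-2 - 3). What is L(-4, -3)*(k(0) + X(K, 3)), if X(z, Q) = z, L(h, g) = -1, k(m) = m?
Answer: -125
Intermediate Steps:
K = 125 (K = -25*(-5) = 125)
L(-4, -3)*(k(0) + X(K, 3)) = -(0 + 125) = -1*125 = -125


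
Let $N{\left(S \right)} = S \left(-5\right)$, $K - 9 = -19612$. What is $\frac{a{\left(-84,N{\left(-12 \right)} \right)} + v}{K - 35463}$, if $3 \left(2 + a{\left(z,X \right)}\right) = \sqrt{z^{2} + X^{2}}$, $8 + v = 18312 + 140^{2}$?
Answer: $- \frac{18951}{27533} - \frac{2 \sqrt{74}}{27533} \approx -0.68893$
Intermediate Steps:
$K = -19603$ ($K = 9 - 19612 = -19603$)
$N{\left(S \right)} = - 5 S$
$v = 37904$ ($v = -8 + \left(18312 + 140^{2}\right) = -8 + \left(18312 + 19600\right) = -8 + 37912 = 37904$)
$a{\left(z,X \right)} = -2 + \frac{\sqrt{X^{2} + z^{2}}}{3}$ ($a{\left(z,X \right)} = -2 + \frac{\sqrt{z^{2} + X^{2}}}{3} = -2 + \frac{\sqrt{X^{2} + z^{2}}}{3}$)
$\frac{a{\left(-84,N{\left(-12 \right)} \right)} + v}{K - 35463} = \frac{\left(-2 + \frac{\sqrt{\left(\left(-5\right) \left(-12\right)\right)^{2} + \left(-84\right)^{2}}}{3}\right) + 37904}{-19603 - 35463} = \frac{\left(-2 + \frac{\sqrt{60^{2} + 7056}}{3}\right) + 37904}{-55066} = \left(\left(-2 + \frac{\sqrt{3600 + 7056}}{3}\right) + 37904\right) \left(- \frac{1}{55066}\right) = \left(\left(-2 + \frac{\sqrt{10656}}{3}\right) + 37904\right) \left(- \frac{1}{55066}\right) = \left(\left(-2 + \frac{12 \sqrt{74}}{3}\right) + 37904\right) \left(- \frac{1}{55066}\right) = \left(\left(-2 + 4 \sqrt{74}\right) + 37904\right) \left(- \frac{1}{55066}\right) = \left(37902 + 4 \sqrt{74}\right) \left(- \frac{1}{55066}\right) = - \frac{18951}{27533} - \frac{2 \sqrt{74}}{27533}$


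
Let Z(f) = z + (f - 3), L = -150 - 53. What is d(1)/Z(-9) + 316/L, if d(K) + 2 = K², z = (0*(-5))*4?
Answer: -3589/2436 ≈ -1.4733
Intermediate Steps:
z = 0 (z = 0*4 = 0)
L = -203
Z(f) = -3 + f (Z(f) = 0 + (f - 3) = 0 + (-3 + f) = -3 + f)
d(K) = -2 + K²
d(1)/Z(-9) + 316/L = (-2 + 1²)/(-3 - 9) + 316/(-203) = (-2 + 1)/(-12) + 316*(-1/203) = -1*(-1/12) - 316/203 = 1/12 - 316/203 = -3589/2436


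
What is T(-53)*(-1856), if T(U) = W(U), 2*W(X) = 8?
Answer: -7424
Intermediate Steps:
W(X) = 4 (W(X) = (1/2)*8 = 4)
T(U) = 4
T(-53)*(-1856) = 4*(-1856) = -7424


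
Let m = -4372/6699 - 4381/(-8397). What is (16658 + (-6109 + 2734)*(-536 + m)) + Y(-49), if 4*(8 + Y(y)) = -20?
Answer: 1268149710510/694463 ≈ 1.8261e+6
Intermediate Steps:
m = -2454455/18750501 (m = -4372*1/6699 - 4381*(-1/8397) = -4372/6699 + 4381/8397 = -2454455/18750501 ≈ -0.13090)
Y(y) = -13 (Y(y) = -8 + (¼)*(-20) = -8 - 5 = -13)
(16658 + (-6109 + 2734)*(-536 + m)) + Y(-49) = (16658 + (-6109 + 2734)*(-536 - 2454455/18750501)) - 13 = (16658 - 3375*(-10052722991/18750501)) - 13 = (16658 + 1256590373875/694463) - 13 = 1268158738529/694463 - 13 = 1268149710510/694463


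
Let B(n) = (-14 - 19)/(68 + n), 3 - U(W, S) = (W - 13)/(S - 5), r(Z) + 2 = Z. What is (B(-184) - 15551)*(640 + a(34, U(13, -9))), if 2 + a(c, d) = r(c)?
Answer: -604300805/58 ≈ -1.0419e+7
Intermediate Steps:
r(Z) = -2 + Z
U(W, S) = 3 - (-13 + W)/(-5 + S) (U(W, S) = 3 - (W - 13)/(S - 5) = 3 - (-13 + W)/(-5 + S))
a(c, d) = -4 + c (a(c, d) = -2 + (-2 + c) = -4 + c)
B(n) = -33/(68 + n)
(B(-184) - 15551)*(640 + a(34, U(13, -9))) = (-33/(68 - 184) - 15551)*(640 + (-4 + 34)) = (-33/(-116) - 15551)*(640 + 30) = (-33*(-1/116) - 15551)*670 = (33/116 - 15551)*670 = -1803883/116*670 = -604300805/58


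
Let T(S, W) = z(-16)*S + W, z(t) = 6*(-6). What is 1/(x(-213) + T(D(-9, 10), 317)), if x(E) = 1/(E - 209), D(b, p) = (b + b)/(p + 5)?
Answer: 2110/760017 ≈ 0.0027763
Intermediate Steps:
z(t) = -36
D(b, p) = 2*b/(5 + p) (D(b, p) = (2*b)/(5 + p) = 2*b/(5 + p))
T(S, W) = W - 36*S (T(S, W) = -36*S + W = W - 36*S)
x(E) = 1/(-209 + E)
1/(x(-213) + T(D(-9, 10), 317)) = 1/(1/(-209 - 213) + (317 - 72*(-9)/(5 + 10))) = 1/(1/(-422) + (317 - 72*(-9)/15)) = 1/(-1/422 + (317 - 72*(-9)/15)) = 1/(-1/422 + (317 - 36*(-6/5))) = 1/(-1/422 + (317 + 216/5)) = 1/(-1/422 + 1801/5) = 1/(760017/2110) = 2110/760017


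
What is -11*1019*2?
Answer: -22418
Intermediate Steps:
-11*1019*2 = -11209*2 = -22418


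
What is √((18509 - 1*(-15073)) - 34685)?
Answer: I*√1103 ≈ 33.211*I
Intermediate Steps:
√((18509 - 1*(-15073)) - 34685) = √((18509 + 15073) - 34685) = √(33582 - 34685) = √(-1103) = I*√1103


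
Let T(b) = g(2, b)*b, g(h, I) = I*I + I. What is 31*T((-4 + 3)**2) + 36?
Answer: 98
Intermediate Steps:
g(h, I) = I + I**2 (g(h, I) = I**2 + I = I + I**2)
T(b) = b**2*(1 + b) (T(b) = (b*(1 + b))*b = b**2*(1 + b))
31*T((-4 + 3)**2) + 36 = 31*(((-4 + 3)**2)**2*(1 + (-4 + 3)**2)) + 36 = 31*(((-1)**2)**2*(1 + (-1)**2)) + 36 = 31*(1**2*(1 + 1)) + 36 = 31*(1*2) + 36 = 31*2 + 36 = 62 + 36 = 98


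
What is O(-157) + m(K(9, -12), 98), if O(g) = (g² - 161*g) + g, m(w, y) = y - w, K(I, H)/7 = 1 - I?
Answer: 49923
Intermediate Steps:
K(I, H) = 7 - 7*I (K(I, H) = 7*(1 - I) = 7 - 7*I)
O(g) = g² - 160*g
O(-157) + m(K(9, -12), 98) = -157*(-160 - 157) + (98 - (7 - 7*9)) = -157*(-317) + (98 - (7 - 63)) = 49769 + (98 - 1*(-56)) = 49769 + (98 + 56) = 49769 + 154 = 49923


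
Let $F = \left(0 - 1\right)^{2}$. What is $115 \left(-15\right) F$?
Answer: $-1725$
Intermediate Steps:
$F = 1$ ($F = \left(-1\right)^{2} = 1$)
$115 \left(-15\right) F = 115 \left(-15\right) 1 = \left(-1725\right) 1 = -1725$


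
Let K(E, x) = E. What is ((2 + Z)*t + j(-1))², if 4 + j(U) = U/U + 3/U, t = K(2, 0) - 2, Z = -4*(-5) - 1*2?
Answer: 36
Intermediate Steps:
Z = 18 (Z = 20 - 2 = 18)
t = 0 (t = 2 - 2 = 0)
j(U) = -3 + 3/U (j(U) = -4 + (U/U + 3/U) = -4 + (1 + 3/U) = -3 + 3/U)
((2 + Z)*t + j(-1))² = ((2 + 18)*0 + (-3 + 3/(-1)))² = (20*0 + (-3 + 3*(-1)))² = (0 + (-3 - 3))² = (0 - 6)² = (-6)² = 36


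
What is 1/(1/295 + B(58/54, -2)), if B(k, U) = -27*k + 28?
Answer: -295/294 ≈ -1.0034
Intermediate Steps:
B(k, U) = 28 - 27*k
1/(1/295 + B(58/54, -2)) = 1/(1/295 + (28 - 1566/54)) = 1/(1/295 + (28 - 27*29/27)) = 1/(1/295 + (28 - 29)) = 1/(1/295 - 1) = 1/(-294/295) = -295/294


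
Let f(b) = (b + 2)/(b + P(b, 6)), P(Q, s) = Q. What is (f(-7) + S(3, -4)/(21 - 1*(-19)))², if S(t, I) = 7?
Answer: 22201/78400 ≈ 0.28318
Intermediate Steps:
f(b) = (2 + b)/(2*b) (f(b) = (b + 2)/(b + b) = (2 + b)/((2*b)) = (2 + b)*(1/(2*b)) = (2 + b)/(2*b))
(f(-7) + S(3, -4)/(21 - 1*(-19)))² = ((½)*(2 - 7)/(-7) + 7/(21 - 1*(-19)))² = ((½)*(-⅐)*(-5) + 7/(21 + 19))² = (5/14 + 7/40)² = (149/280)² = 22201/78400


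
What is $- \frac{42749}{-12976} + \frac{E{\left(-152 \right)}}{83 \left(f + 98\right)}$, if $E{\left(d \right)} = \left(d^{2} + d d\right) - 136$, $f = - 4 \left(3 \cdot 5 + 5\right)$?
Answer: $\frac{330848639}{9693072} \approx 34.133$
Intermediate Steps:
$f = -80$ ($f = - 4 \left(15 + 5\right) = \left(-4\right) 20 = -80$)
$E{\left(d \right)} = -136 + 2 d^{2}$ ($E{\left(d \right)} = \left(d^{2} + d^{2}\right) - 136 = 2 d^{2} - 136 = -136 + 2 d^{2}$)
$- \frac{42749}{-12976} + \frac{E{\left(-152 \right)}}{83 \left(f + 98\right)} = - \frac{42749}{-12976} + \frac{-136 + 2 \left(-152\right)^{2}}{83 \left(-80 + 98\right)} = \left(-42749\right) \left(- \frac{1}{12976}\right) + \frac{-136 + 2 \cdot 23104}{83 \cdot 18} = \frac{42749}{12976} + \frac{-136 + 46208}{1494} = \frac{42749}{12976} + 46072 \cdot \frac{1}{1494} = \frac{42749}{12976} + \frac{23036}{747} = \frac{330848639}{9693072}$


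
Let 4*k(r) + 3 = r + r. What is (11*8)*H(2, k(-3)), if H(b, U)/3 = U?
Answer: -594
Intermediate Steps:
k(r) = -¾ + r/2 (k(r) = -¾ + (r + r)/4 = -¾ + (2*r)/4 = -¾ + r/2)
H(b, U) = 3*U
(11*8)*H(2, k(-3)) = (11*8)*(3*(-¾ + (½)*(-3))) = 88*(3*(-¾ - 3/2)) = 88*(3*(-9/4)) = 88*(-27/4) = -594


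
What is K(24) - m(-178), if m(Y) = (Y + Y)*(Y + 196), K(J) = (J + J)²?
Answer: 8712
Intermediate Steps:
K(J) = 4*J² (K(J) = (2*J)² = 4*J²)
m(Y) = 2*Y*(196 + Y) (m(Y) = (2*Y)*(196 + Y) = 2*Y*(196 + Y))
K(24) - m(-178) = 4*24² - 2*(-178)*(196 - 178) = 4*576 - 2*(-178)*18 = 2304 - 1*(-6408) = 2304 + 6408 = 8712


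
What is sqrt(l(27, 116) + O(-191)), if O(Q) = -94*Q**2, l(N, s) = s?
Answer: I*sqrt(3429098) ≈ 1851.8*I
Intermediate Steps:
sqrt(l(27, 116) + O(-191)) = sqrt(116 - 94*(-191)**2) = sqrt(116 - 94*36481) = sqrt(116 - 3429214) = sqrt(-3429098) = I*sqrt(3429098)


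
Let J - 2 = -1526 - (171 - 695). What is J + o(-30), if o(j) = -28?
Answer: -1028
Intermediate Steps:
J = -1000 (J = 2 + (-1526 - (171 - 695)) = 2 + (-1526 - 1*(-524)) = 2 + (-1526 + 524) = 2 - 1002 = -1000)
J + o(-30) = -1000 - 28 = -1028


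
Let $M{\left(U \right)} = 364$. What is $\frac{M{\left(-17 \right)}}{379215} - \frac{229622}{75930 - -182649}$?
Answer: $- \frac{1073851654}{1210580685} \approx -0.88706$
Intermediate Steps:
$\frac{M{\left(-17 \right)}}{379215} - \frac{229622}{75930 - -182649} = \frac{364}{379215} - \frac{229622}{75930 - -182649} = 364 \cdot \frac{1}{379215} - \frac{229622}{75930 + 182649} = \frac{364}{379215} - \frac{229622}{258579} = - \frac{1073851654}{1210580685}$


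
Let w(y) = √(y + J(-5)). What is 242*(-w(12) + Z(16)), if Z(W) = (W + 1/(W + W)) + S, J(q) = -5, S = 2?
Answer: 69817/16 - 242*√7 ≈ 3723.3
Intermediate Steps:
w(y) = √(-5 + y) (w(y) = √(y - 5) = √(-5 + y))
Z(W) = 2 + W + 1/(2*W) (Z(W) = (W + 1/(W + W)) + 2 = (W + 1/(2*W)) + 2 = 2 + W + 1/(2*W))
242*(-w(12) + Z(16)) = 242*(-√(-5 + 12) + (2 + 16 + (½)/16)) = 242*(-√7 + (2 + 16 + (½)*(1/16))) = 242*(-√7 + (2 + 16 + 1/32)) = 242*(-√7 + 577/32) = 242*(577/32 - √7) = 69817/16 - 242*√7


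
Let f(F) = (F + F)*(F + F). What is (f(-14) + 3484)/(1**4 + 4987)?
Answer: 1067/1247 ≈ 0.85565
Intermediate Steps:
f(F) = 4*F**2 (f(F) = (2*F)*(2*F) = 4*F**2)
(f(-14) + 3484)/(1**4 + 4987) = (4*(-14)**2 + 3484)/(1**4 + 4987) = (4*196 + 3484)/(1 + 4987) = (784 + 3484)/4988 = 4268*(1/4988) = 1067/1247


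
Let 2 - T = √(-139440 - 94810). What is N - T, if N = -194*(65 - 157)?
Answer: 17846 + 5*I*√9370 ≈ 17846.0 + 483.99*I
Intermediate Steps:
T = 2 - 5*I*√9370 (T = 2 - √(-139440 - 94810) = 2 - √(-234250) = 2 - 5*I*√9370 ≈ 2.0 - 483.99*I)
N = 17848 (N = -194*(-92) = 17848)
N - T = 17848 - (2 - 5*I*√9370) = 17848 + (-2 + 5*I*√9370) = 17846 + 5*I*√9370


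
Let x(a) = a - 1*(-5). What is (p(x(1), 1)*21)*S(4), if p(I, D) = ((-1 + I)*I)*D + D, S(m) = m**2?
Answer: 10416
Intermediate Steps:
x(a) = 5 + a (x(a) = a + 5 = 5 + a)
p(I, D) = D + D*I*(-1 + I) (p(I, D) = (I*(-1 + I))*D + D = D*I*(-1 + I) + D = D + D*I*(-1 + I))
(p(x(1), 1)*21)*S(4) = ((1*(1 + (5 + 1)**2 - (5 + 1)))*21)*4**2 = ((1*(1 + 6**2 - 1*6))*21)*16 = ((1*(1 + 36 - 6))*21)*16 = ((1*31)*21)*16 = (31*21)*16 = 651*16 = 10416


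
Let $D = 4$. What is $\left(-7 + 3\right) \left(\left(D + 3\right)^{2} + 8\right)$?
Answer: $-228$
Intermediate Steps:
$\left(-7 + 3\right) \left(\left(D + 3\right)^{2} + 8\right) = \left(-7 + 3\right) \left(\left(4 + 3\right)^{2} + 8\right) = - 4 \left(7^{2} + 8\right) = - 4 \left(49 + 8\right) = \left(-4\right) 57 = -228$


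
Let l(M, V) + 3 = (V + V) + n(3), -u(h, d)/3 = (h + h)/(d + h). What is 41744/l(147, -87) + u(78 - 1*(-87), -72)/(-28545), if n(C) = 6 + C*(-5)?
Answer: -3610850/16089 ≈ -224.43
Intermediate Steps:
n(C) = 6 - 5*C
u(h, d) = -6*h/(d + h) (u(h, d) = -3*(h + h)/(d + h) = -3*2*h/(d + h) = -6*h/(d + h))
l(M, V) = -12 + 2*V (l(M, V) = -3 + ((V + V) + (6 - 5*3)) = -3 + (2*V + (6 - 15)) = -3 + (2*V - 9) = -3 + (-9 + 2*V) = -12 + 2*V)
41744/l(147, -87) + u(78 - 1*(-87), -72)/(-28545) = 41744/(-12 + 2*(-87)) - 6*(78 - 1*(-87))/(-72 + (78 - 1*(-87)))/(-28545) = 41744/(-12 - 174) - 6*(78 + 87)/(-72 + (78 + 87))*(-1/28545) = 41744/(-186) - 6*165/(-72 + 165)*(-1/28545) = 41744*(-1/186) - 6*165/93*(-1/28545) = -20872/93 - 6*165*1/93*(-1/28545) = -20872/93 - 330/31*(-1/28545) = -20872/93 + 2/5363 = -3610850/16089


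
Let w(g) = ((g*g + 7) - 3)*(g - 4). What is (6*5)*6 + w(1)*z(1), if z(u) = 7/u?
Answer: 75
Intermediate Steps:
w(g) = (-4 + g)*(4 + g**2) (w(g) = ((g**2 + 7) - 3)*(-4 + g) = ((7 + g**2) - 3)*(-4 + g) = (4 + g**2)*(-4 + g) = (-4 + g)*(4 + g**2))
(6*5)*6 + w(1)*z(1) = (6*5)*6 + (-16 + 1**3 - 4*1**2 + 4*1)*(7/1) = 30*6 + (-16 + 1 - 4*1 + 4)*(7*1) = 180 + (-16 + 1 - 4 + 4)*7 = 180 - 15*7 = 180 - 105 = 75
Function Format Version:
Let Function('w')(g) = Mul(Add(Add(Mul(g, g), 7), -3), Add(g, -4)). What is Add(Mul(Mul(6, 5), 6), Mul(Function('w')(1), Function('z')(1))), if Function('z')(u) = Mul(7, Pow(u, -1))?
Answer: 75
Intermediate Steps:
Function('w')(g) = Mul(Add(-4, g), Add(4, Pow(g, 2))) (Function('w')(g) = Mul(Add(Add(Pow(g, 2), 7), -3), Add(-4, g)) = Mul(Add(Add(7, Pow(g, 2)), -3), Add(-4, g)) = Mul(Add(4, Pow(g, 2)), Add(-4, g)) = Mul(Add(-4, g), Add(4, Pow(g, 2))))
Add(Mul(Mul(6, 5), 6), Mul(Function('w')(1), Function('z')(1))) = Add(Mul(Mul(6, 5), 6), Mul(Add(-16, Pow(1, 3), Mul(-4, Pow(1, 2)), Mul(4, 1)), Mul(7, Pow(1, -1)))) = Add(Mul(30, 6), Mul(Add(-16, 1, Mul(-4, 1), 4), Mul(7, 1))) = Add(180, Mul(Add(-16, 1, -4, 4), 7)) = Add(180, Mul(-15, 7)) = Add(180, -105) = 75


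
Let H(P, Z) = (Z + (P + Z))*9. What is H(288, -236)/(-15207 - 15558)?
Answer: 552/10255 ≈ 0.053827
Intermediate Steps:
H(P, Z) = 9*P + 18*Z (H(P, Z) = (P + 2*Z)*9 = 9*P + 18*Z)
H(288, -236)/(-15207 - 15558) = (9*288 + 18*(-236))/(-15207 - 15558) = (2592 - 4248)/(-30765) = -1656*(-1/30765) = 552/10255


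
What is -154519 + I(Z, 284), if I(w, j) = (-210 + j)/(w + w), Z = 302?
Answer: -46664701/302 ≈ -1.5452e+5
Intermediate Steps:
I(w, j) = (-210 + j)/(2*w) (I(w, j) = (-210 + j)/((2*w)) = (-210 + j)*(1/(2*w)) = (-210 + j)/(2*w))
-154519 + I(Z, 284) = -154519 + (½)*(-210 + 284)/302 = -154519 + (½)*(1/302)*74 = -154519 + 37/302 = -46664701/302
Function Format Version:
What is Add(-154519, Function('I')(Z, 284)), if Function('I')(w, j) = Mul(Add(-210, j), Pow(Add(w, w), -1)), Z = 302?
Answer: Rational(-46664701, 302) ≈ -1.5452e+5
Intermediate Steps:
Function('I')(w, j) = Mul(Rational(1, 2), Pow(w, -1), Add(-210, j)) (Function('I')(w, j) = Mul(Add(-210, j), Pow(Mul(2, w), -1)) = Mul(Add(-210, j), Mul(Rational(1, 2), Pow(w, -1))) = Mul(Rational(1, 2), Pow(w, -1), Add(-210, j)))
Add(-154519, Function('I')(Z, 284)) = Add(-154519, Mul(Rational(1, 2), Pow(302, -1), Add(-210, 284))) = Add(-154519, Mul(Rational(1, 2), Rational(1, 302), 74)) = Add(-154519, Rational(37, 302)) = Rational(-46664701, 302)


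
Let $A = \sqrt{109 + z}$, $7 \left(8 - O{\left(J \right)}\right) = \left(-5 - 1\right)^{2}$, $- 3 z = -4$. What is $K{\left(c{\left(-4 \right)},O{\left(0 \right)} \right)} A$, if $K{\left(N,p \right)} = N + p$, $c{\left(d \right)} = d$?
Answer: $- \frac{8 \sqrt{993}}{21} \approx -12.005$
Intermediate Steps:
$z = \frac{4}{3}$ ($z = \left(- \frac{1}{3}\right) \left(-4\right) = \frac{4}{3} \approx 1.3333$)
$O{\left(J \right)} = \frac{20}{7}$ ($O{\left(J \right)} = 8 - \frac{\left(-5 - 1\right)^{2}}{7} = 8 - \frac{\left(-6\right)^{2}}{7} = 8 - \frac{36}{7} = \frac{20}{7}$)
$A = \frac{\sqrt{993}}{3}$ ($A = \sqrt{109 + \frac{4}{3}} = \sqrt{\frac{331}{3}} = \frac{\sqrt{993}}{3} \approx 10.504$)
$K{\left(c{\left(-4 \right)},O{\left(0 \right)} \right)} A = \left(-4 + \frac{20}{7}\right) \frac{\sqrt{993}}{3} = - \frac{8 \frac{\sqrt{993}}{3}}{7} = - \frac{8 \sqrt{993}}{21}$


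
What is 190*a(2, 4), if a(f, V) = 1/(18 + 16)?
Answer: 95/17 ≈ 5.5882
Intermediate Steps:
a(f, V) = 1/34
190*a(2, 4) = 190*(1/34) = 95/17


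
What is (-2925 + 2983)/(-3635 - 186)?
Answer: -58/3821 ≈ -0.015179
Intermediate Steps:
(-2925 + 2983)/(-3635 - 186) = 58/(-3821) = 58*(-1/3821) = -58/3821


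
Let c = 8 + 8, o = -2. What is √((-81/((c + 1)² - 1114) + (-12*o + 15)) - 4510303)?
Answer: I*√13643548303/55 ≈ 2123.7*I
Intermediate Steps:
c = 16
√((-81/((c + 1)² - 1114) + (-12*o + 15)) - 4510303) = √((-81/((16 + 1)² - 1114) + (-12*(-2) + 15)) - 4510303) = √((-81/(17² - 1114) + (24 + 15)) - 4510303) = √((-81/(289 - 1114) + 39) - 4510303) = √((-81/(-825) + 39) - 4510303) = √((-1/825*(-81) + 39) - 4510303) = √((27/275 + 39) - 4510303) = √(10752/275 - 4510303) = √(-1240322573/275) = I*√13643548303/55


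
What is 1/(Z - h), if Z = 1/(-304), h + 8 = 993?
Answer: -304/299441 ≈ -0.0010152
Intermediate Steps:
h = 985 (h = -8 + 993 = 985)
Z = -1/304 ≈ -0.0032895
1/(Z - h) = 1/(-1/304 - 1*985) = 1/(-1/304 - 985) = 1/(-299441/304) = -304/299441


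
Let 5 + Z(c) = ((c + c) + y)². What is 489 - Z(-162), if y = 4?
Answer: -101906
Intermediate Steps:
Z(c) = -5 + (4 + 2*c)² (Z(c) = -5 + ((c + c) + 4)² = -5 + (2*c + 4)² = -5 + (4 + 2*c)²)
489 - Z(-162) = 489 - (-5 + 4*(2 - 162)²) = 489 - (-5 + 4*(-160)²) = 489 - (-5 + 4*25600) = 489 - (-5 + 102400) = 489 - 1*102395 = 489 - 102395 = -101906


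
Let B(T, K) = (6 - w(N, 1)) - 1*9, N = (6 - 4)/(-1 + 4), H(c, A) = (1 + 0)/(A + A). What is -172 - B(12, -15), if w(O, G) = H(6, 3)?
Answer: -1013/6 ≈ -168.83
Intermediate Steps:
H(c, A) = 1/(2*A)
N = 2/3 ≈ 0.66667
w(O, G) = 1/6 (w(O, G) = (1/2)/3 = (1/2)*(1/3) = 1/6)
B(T, K) = -19/6 (B(T, K) = (6 - 1*1/6) - 1*9 = (6 - 1/6) - 9 = 35/6 - 9 = -19/6)
-172 - B(12, -15) = -172 - 1*(-19/6) = -172 + 19/6 = -1013/6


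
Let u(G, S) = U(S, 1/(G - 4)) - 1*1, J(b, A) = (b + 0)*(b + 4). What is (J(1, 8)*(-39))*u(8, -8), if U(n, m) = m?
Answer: 585/4 ≈ 146.25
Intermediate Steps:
J(b, A) = b*(4 + b)
u(G, S) = -1 + 1/(-4 + G) (u(G, S) = 1/(G - 4) - 1*1 = 1/(-4 + G) - 1 = -1 + 1/(-4 + G))
(J(1, 8)*(-39))*u(8, -8) = ((1*(4 + 1))*(-39))*((5 - 1*8)/(-4 + 8)) = ((1*5)*(-39))*((5 - 8)/4) = (5*(-39))*((¼)*(-3)) = -195*(-¾) = 585/4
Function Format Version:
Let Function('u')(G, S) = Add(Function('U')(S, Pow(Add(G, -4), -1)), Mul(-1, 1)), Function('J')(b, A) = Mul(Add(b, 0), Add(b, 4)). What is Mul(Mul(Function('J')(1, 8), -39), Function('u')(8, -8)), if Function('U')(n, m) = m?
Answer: Rational(585, 4) ≈ 146.25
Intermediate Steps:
Function('J')(b, A) = Mul(b, Add(4, b))
Function('u')(G, S) = Add(-1, Pow(Add(-4, G), -1)) (Function('u')(G, S) = Add(Pow(Add(G, -4), -1), Mul(-1, 1)) = Add(Pow(Add(-4, G), -1), -1) = Add(-1, Pow(Add(-4, G), -1)))
Mul(Mul(Function('J')(1, 8), -39), Function('u')(8, -8)) = Mul(Mul(Mul(1, Add(4, 1)), -39), Mul(Pow(Add(-4, 8), -1), Add(5, Mul(-1, 8)))) = Mul(Mul(Mul(1, 5), -39), Mul(Pow(4, -1), Add(5, -8))) = Mul(Mul(5, -39), Mul(Rational(1, 4), -3)) = Mul(-195, Rational(-3, 4)) = Rational(585, 4)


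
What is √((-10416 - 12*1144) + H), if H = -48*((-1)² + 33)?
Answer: 12*I*√179 ≈ 160.55*I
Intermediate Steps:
H = -1632 (H = -48*(1 + 33) = -48*34 = -1632)
√((-10416 - 12*1144) + H) = √((-10416 - 12*1144) - 1632) = √((-10416 - 1*13728) - 1632) = √((-10416 - 13728) - 1632) = √(-24144 - 1632) = √(-25776) = 12*I*√179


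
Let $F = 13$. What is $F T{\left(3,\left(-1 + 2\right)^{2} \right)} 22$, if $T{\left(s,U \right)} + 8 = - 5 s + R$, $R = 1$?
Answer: $-6292$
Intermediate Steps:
$T{\left(s,U \right)} = -7 - 5 s$ ($T{\left(s,U \right)} = -8 - \left(-1 + 5 s\right) = -7 - 5 s$)
$F T{\left(3,\left(-1 + 2\right)^{2} \right)} 22 = 13 \left(-7 - 15\right) 22 = 13 \left(-22\right) 22 = \left(-286\right) 22 = -6292$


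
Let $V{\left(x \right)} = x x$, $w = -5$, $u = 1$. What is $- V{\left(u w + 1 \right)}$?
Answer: $-16$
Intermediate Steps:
$V{\left(x \right)} = x^{2}$
$- V{\left(u w + 1 \right)} = - \left(1 \left(-5\right) + 1\right)^{2} = - \left(-5 + 1\right)^{2} = - \left(-4\right)^{2} = \left(-1\right) 16 = -16$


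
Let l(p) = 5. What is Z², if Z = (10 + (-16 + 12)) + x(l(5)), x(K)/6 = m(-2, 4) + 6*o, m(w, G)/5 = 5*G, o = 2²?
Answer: 562500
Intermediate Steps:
o = 4
m(w, G) = 25*G (m(w, G) = 5*(5*G) = 25*G)
x(K) = 744 (x(K) = 6*(25*4 + 6*4) = 6*(100 + 24) = 6*124 = 744)
Z = 750 (Z = (10 + (-16 + 12)) + 744 = (10 - 4) + 744 = 6 + 744 = 750)
Z² = 750² = 562500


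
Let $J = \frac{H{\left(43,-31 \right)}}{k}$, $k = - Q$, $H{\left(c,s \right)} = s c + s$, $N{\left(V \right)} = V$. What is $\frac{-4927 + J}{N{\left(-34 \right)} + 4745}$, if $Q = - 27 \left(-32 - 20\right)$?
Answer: $- \frac{1729036}{1653561} \approx -1.0456$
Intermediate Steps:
$H{\left(c,s \right)} = s + c s$ ($H{\left(c,s \right)} = c s + s = s + c s$)
$Q = 1404$ ($Q = - 27 \left(-32 - 20\right) = \left(-27\right) \left(-52\right) = 1404$)
$k = -1404$ ($k = \left(-1\right) 1404 = -1404$)
$J = \frac{341}{351}$ ($J = \frac{\left(-31\right) \left(1 + 43\right)}{-1404} = \left(-31\right) 44 \left(- \frac{1}{1404}\right) = \left(-1364\right) \left(- \frac{1}{1404}\right) = \frac{341}{351} \approx 0.97151$)
$\frac{-4927 + J}{N{\left(-34 \right)} + 4745} = \frac{-4927 + \frac{341}{351}}{-34 + 4745} = - \frac{1729036}{351 \cdot 4711} = \left(- \frac{1729036}{351}\right) \frac{1}{4711} = - \frac{1729036}{1653561}$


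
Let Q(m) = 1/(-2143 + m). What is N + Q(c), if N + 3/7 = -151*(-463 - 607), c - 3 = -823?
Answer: 3351114474/20741 ≈ 1.6157e+5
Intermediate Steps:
c = -820 (c = 3 - 823 = -820)
N = 1130987/7 (N = -3/7 - 151*(-463 - 607) = -3/7 - 151*(-1070) = -3/7 + 161570 = 1130987/7 ≈ 1.6157e+5)
N + Q(c) = 1130987/7 + 1/(-2143 - 820) = 1130987/7 + 1/(-2963) = 1130987/7 - 1/2963 = 3351114474/20741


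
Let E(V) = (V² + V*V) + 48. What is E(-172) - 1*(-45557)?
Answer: 104773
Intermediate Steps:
E(V) = 48 + 2*V² (E(V) = (V² + V²) + 48 = 2*V² + 48 = 48 + 2*V²)
E(-172) - 1*(-45557) = (48 + 2*(-172)²) - 1*(-45557) = (48 + 2*29584) + 45557 = (48 + 59168) + 45557 = 59216 + 45557 = 104773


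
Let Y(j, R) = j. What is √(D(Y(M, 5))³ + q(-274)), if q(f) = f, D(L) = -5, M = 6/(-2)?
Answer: I*√399 ≈ 19.975*I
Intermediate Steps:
M = -3 (M = 6*(-½) = -3)
√(D(Y(M, 5))³ + q(-274)) = √((-5)³ - 274) = √(-125 - 274) = √(-399) = I*√399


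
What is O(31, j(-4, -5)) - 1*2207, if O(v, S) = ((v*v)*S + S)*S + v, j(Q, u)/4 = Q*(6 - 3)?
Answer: 2214272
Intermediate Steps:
j(Q, u) = 12*Q (j(Q, u) = 4*(Q*(6 - 3)) = 4*(Q*3) = 4*(3*Q) = 12*Q)
O(v, S) = v + S*(S + S*v**2) (O(v, S) = (v**2*S + S)*S + v = (S*v**2 + S)*S + v = (S + S*v**2)*S + v = S*(S + S*v**2) + v = v + S*(S + S*v**2))
O(31, j(-4, -5)) - 1*2207 = (31 + (12*(-4))**2 + (12*(-4))**2*31**2) - 1*2207 = (31 + (-48)**2 + (-48)**2*961) - 2207 = (31 + 2304 + 2304*961) - 2207 = (31 + 2304 + 2214144) - 2207 = 2216479 - 2207 = 2214272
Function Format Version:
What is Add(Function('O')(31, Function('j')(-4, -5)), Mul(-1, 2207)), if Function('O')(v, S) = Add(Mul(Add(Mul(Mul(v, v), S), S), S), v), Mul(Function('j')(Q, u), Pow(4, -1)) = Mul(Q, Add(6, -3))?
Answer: 2214272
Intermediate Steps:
Function('j')(Q, u) = Mul(12, Q) (Function('j')(Q, u) = Mul(4, Mul(Q, Add(6, -3))) = Mul(4, Mul(Q, 3)) = Mul(4, Mul(3, Q)) = Mul(12, Q))
Function('O')(v, S) = Add(v, Mul(S, Add(S, Mul(S, Pow(v, 2))))) (Function('O')(v, S) = Add(Mul(Add(Mul(Pow(v, 2), S), S), S), v) = Add(Mul(Add(Mul(S, Pow(v, 2)), S), S), v) = Add(Mul(Add(S, Mul(S, Pow(v, 2))), S), v) = Add(Mul(S, Add(S, Mul(S, Pow(v, 2)))), v) = Add(v, Mul(S, Add(S, Mul(S, Pow(v, 2))))))
Add(Function('O')(31, Function('j')(-4, -5)), Mul(-1, 2207)) = Add(Add(31, Pow(Mul(12, -4), 2), Mul(Pow(Mul(12, -4), 2), Pow(31, 2))), Mul(-1, 2207)) = Add(Add(31, Pow(-48, 2), Mul(Pow(-48, 2), 961)), -2207) = Add(Add(31, 2304, Mul(2304, 961)), -2207) = Add(Add(31, 2304, 2214144), -2207) = Add(2216479, -2207) = 2214272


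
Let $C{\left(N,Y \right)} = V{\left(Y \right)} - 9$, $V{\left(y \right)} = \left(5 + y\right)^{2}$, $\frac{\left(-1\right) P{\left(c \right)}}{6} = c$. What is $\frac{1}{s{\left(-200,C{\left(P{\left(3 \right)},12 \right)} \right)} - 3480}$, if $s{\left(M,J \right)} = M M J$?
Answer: $\frac{1}{11196520} \approx 8.9314 \cdot 10^{-8}$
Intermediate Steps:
$P{\left(c \right)} = - 6 c$
$C{\left(N,Y \right)} = -9 + \left(5 + Y\right)^{2}$ ($C{\left(N,Y \right)} = \left(5 + Y\right)^{2} - 9 = -9 + \left(5 + Y\right)^{2}$)
$s{\left(M,J \right)} = J M^{2}$ ($s{\left(M,J \right)} = M^{2} J = J M^{2}$)
$\frac{1}{s{\left(-200,C{\left(P{\left(3 \right)},12 \right)} \right)} - 3480} = \frac{1}{\left(-9 + \left(5 + 12\right)^{2}\right) \left(-200\right)^{2} - 3480} = \frac{1}{\left(-9 + 17^{2}\right) 40000 - 3480} = \frac{1}{\left(-9 + 289\right) 40000 - 3480} = \frac{1}{280 \cdot 40000 - 3480} = \frac{1}{11200000 - 3480} = \frac{1}{11196520}$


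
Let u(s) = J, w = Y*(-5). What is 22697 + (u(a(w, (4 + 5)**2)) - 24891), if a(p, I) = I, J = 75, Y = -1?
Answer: -2119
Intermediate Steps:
w = 5 (w = -1*(-5) = 5)
u(s) = 75
22697 + (u(a(w, (4 + 5)**2)) - 24891) = 22697 + (75 - 24891) = 22697 - 24816 = -2119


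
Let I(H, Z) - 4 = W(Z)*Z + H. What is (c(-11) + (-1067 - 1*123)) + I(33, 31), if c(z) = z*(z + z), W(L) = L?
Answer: 50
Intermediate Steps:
c(z) = 2*z**2 (c(z) = z*(2*z) = 2*z**2)
I(H, Z) = 4 + H + Z**2 (I(H, Z) = 4 + (Z*Z + H) = 4 + (Z**2 + H) = 4 + (H + Z**2) = 4 + H + Z**2)
(c(-11) + (-1067 - 1*123)) + I(33, 31) = (2*(-11)**2 + (-1067 - 1*123)) + (4 + 33 + 31**2) = (2*121 + (-1067 - 123)) + (4 + 33 + 961) = (242 - 1190) + 998 = -948 + 998 = 50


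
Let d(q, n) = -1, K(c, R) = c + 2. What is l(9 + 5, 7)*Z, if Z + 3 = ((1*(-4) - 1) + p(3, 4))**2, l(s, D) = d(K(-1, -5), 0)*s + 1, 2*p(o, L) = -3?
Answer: -2041/4 ≈ -510.25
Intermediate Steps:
K(c, R) = 2 + c
p(o, L) = -3/2 (p(o, L) = (1/2)*(-3) = -3/2)
l(s, D) = 1 - s (l(s, D) = -s + 1 = 1 - s)
Z = 157/4 (Z = -3 + ((1*(-4) - 1) - 3/2)**2 = -3 + ((-4 - 1) - 3/2)**2 = -3 + (-5 - 3/2)**2 = -3 + (-13/2)**2 = -3 + 169/4 = 157/4 ≈ 39.250)
l(9 + 5, 7)*Z = (1 - (9 + 5))*(157/4) = (1 - 1*14)*(157/4) = (1 - 14)*(157/4) = -13*157/4 = -2041/4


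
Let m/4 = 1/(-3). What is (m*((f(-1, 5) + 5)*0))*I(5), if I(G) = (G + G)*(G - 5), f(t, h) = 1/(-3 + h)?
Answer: 0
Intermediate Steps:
m = -4/3 (m = 4/(-3) = 4*(-⅓) = -4/3 ≈ -1.3333)
I(G) = 2*G*(-5 + G) (I(G) = (2*G)*(-5 + G) = 2*G*(-5 + G))
(m*((f(-1, 5) + 5)*0))*I(5) = (-4*(1/(-3 + 5) + 5)*0/3)*(2*5*(-5 + 5)) = (-4*(1/2 + 5)*0/3)*(2*5*0) = -4*(½ + 5)*0/3*0 = -22*0/3*0 = -4/3*0*0 = 0*0 = 0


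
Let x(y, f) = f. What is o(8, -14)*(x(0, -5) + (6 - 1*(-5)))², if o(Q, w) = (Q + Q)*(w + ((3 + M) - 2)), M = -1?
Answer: -8064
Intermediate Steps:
o(Q, w) = 2*Q*w (o(Q, w) = (Q + Q)*(w + ((3 - 1) - 2)) = (2*Q)*(w + (2 - 2)) = (2*Q)*(w + 0) = (2*Q)*w = 2*Q*w)
o(8, -14)*(x(0, -5) + (6 - 1*(-5)))² = (2*8*(-14))*(-5 + (6 - 1*(-5)))² = -224*(-5 + (6 + 5))² = -224*(-5 + 11)² = -224*6² = -224*36 = -8064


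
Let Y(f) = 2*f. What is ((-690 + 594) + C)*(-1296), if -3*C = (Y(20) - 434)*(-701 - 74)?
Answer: 132035616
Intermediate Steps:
C = -305350/3 (C = -(2*20 - 434)*(-701 - 74)/3 = -(40 - 434)*(-775)/3 = -(-394)*(-775)/3 = -⅓*305350 = -305350/3 ≈ -1.0178e+5)
((-690 + 594) + C)*(-1296) = ((-690 + 594) - 305350/3)*(-1296) = (-96 - 305350/3)*(-1296) = -305638/3*(-1296) = 132035616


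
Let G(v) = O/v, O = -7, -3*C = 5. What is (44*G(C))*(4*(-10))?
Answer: -7392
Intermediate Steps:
C = -5/3 (C = -⅓*5 = -5/3 ≈ -1.6667)
G(v) = -7/v
(44*G(C))*(4*(-10)) = (44*(-7/(-5/3)))*(4*(-10)) = (44*(-7*(-⅗)))*(-40) = (44*(21/5))*(-40) = (924/5)*(-40) = -7392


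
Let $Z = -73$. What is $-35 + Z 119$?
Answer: $-8722$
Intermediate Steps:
$-35 + Z 119 = -35 - 8687 = -8722$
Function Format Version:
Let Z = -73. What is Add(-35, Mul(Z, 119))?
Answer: -8722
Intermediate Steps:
Add(-35, Mul(Z, 119)) = Add(-35, Mul(-73, 119)) = Add(-35, -8687) = -8722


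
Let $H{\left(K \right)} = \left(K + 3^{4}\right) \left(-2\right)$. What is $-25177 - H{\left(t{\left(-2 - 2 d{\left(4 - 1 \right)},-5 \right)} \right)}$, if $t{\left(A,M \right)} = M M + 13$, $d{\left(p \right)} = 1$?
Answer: $-24939$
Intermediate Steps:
$t{\left(A,M \right)} = 13 + M^{2}$ ($t{\left(A,M \right)} = M^{2} + 13 = 13 + M^{2}$)
$H{\left(K \right)} = -162 - 2 K$ ($H{\left(K \right)} = \left(K + 81\right) \left(-2\right) = \left(81 + K\right) \left(-2\right) = -162 - 2 K$)
$-25177 - H{\left(t{\left(-2 - 2 d{\left(4 - 1 \right)},-5 \right)} \right)} = -25177 - \left(-162 - 2 \left(13 + \left(-5\right)^{2}\right)\right) = -25177 - \left(-162 - 2 \left(13 + 25\right)\right) = -25177 - \left(-162 - 76\right) = -25177 - -238 = -25177 + 238 = -24939$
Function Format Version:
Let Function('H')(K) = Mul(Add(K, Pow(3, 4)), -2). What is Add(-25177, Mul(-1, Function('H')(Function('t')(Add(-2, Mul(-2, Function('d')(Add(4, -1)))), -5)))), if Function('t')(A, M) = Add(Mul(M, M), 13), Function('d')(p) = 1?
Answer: -24939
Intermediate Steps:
Function('t')(A, M) = Add(13, Pow(M, 2)) (Function('t')(A, M) = Add(Pow(M, 2), 13) = Add(13, Pow(M, 2)))
Function('H')(K) = Add(-162, Mul(-2, K)) (Function('H')(K) = Mul(Add(K, 81), -2) = Mul(Add(81, K), -2) = Add(-162, Mul(-2, K)))
Add(-25177, Mul(-1, Function('H')(Function('t')(Add(-2, Mul(-2, Function('d')(Add(4, -1)))), -5)))) = Add(-25177, Mul(-1, Add(-162, Mul(-2, Add(13, Pow(-5, 2)))))) = Add(-25177, Mul(-1, Add(-162, Mul(-2, Add(13, 25))))) = Add(-25177, Mul(-1, Add(-162, Mul(-2, 38)))) = Add(-25177, Mul(-1, Add(-162, -76))) = Add(-25177, Mul(-1, -238)) = Add(-25177, 238) = -24939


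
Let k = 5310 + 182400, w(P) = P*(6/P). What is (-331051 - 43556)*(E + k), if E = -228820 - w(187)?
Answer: 15402341412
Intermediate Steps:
w(P) = 6
E = -228826 (E = -228820 - 1*6 = -228820 - 6 = -228826)
k = 187710
(-331051 - 43556)*(E + k) = (-331051 - 43556)*(-228826 + 187710) = -374607*(-41116) = 15402341412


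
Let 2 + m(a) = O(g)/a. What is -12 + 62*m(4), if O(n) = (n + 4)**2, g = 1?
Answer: 503/2 ≈ 251.50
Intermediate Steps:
O(n) = (4 + n)**2
m(a) = -2 + 25/a (m(a) = -2 + (4 + 1)**2/a = -2 + 5**2/a = -2 + 25/a)
-12 + 62*m(4) = -12 + 62*(-2 + 25/4) = -12 + 62*(17/4) = -12 + 527/2 = 503/2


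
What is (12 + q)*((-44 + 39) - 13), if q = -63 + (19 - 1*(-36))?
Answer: -72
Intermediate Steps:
q = -8 (q = -63 + (19 + 36) = -63 + 55 = -8)
(12 + q)*((-44 + 39) - 13) = (12 - 8)*((-44 + 39) - 13) = 4*(-5 - 13) = 4*(-18) = -72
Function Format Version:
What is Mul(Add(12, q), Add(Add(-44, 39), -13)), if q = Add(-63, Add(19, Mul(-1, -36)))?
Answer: -72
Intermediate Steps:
q = -8 (q = Add(-63, Add(19, 36)) = Add(-63, 55) = -8)
Mul(Add(12, q), Add(Add(-44, 39), -13)) = Mul(Add(12, -8), Add(Add(-44, 39), -13)) = Mul(4, Add(-5, -13)) = Mul(4, -18) = -72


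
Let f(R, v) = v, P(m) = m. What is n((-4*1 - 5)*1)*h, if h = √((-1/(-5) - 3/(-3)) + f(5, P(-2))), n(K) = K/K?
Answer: 2*I*√5/5 ≈ 0.89443*I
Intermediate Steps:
n(K) = 1
h = 2*I*√5/5 (h = √((-1/(-5) - 3/(-3)) - 2) = √((-1*(-⅕) - 3*(-⅓)) - 2) = √((⅕ + 1) - 2) = √(6/5 - 2) = √(-⅘) = 2*I*√5/5 ≈ 0.89443*I)
n((-4*1 - 5)*1)*h = 1*(2*I*√5/5) = 2*I*√5/5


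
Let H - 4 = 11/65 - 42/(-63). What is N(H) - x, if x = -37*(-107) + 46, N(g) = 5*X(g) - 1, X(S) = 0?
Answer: -4006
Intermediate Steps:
H = 943/195 (H = 4 + (11/65 - 42/(-63)) = 4 + (11*(1/65) - 42*(-1/63)) = 4 + (11/65 + ⅔) = 4 + 163/195 = 943/195 ≈ 4.8359)
N(g) = -1 (N(g) = 5*0 - 1 = 0 - 1 = -1)
x = 4005 (x = 3959 + 46 = 4005)
N(H) - x = -1 - 1*4005 = -1 - 4005 = -4006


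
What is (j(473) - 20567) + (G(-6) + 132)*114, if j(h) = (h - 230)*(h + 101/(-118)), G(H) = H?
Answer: 12806305/118 ≈ 1.0853e+5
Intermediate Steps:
j(h) = (-230 + h)*(-101/118 + h) (j(h) = (-230 + h)*(h + 101*(-1/118)) = (-230 + h)*(h - 101/118) = (-230 + h)*(-101/118 + h))
(j(473) - 20567) + (G(-6) + 132)*114 = ((11615/59 + 473² - 27241/118*473) - 20567) + (-6 + 132)*114 = ((11615/59 + 223729 - 12884993/118) - 20567) + 126*114 = (13538259/118 - 20567) + 14364 = 11111353/118 + 14364 = 12806305/118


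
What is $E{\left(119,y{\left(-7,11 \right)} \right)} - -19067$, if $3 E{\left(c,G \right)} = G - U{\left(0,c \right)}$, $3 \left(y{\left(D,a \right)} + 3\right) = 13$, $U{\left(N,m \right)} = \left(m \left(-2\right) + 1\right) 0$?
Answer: $\frac{171607}{9} \approx 19067.0$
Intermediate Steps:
$U{\left(N,m \right)} = 0$ ($U{\left(N,m \right)} = \left(- 2 m + 1\right) 0 = \left(1 - 2 m\right) 0 = 0$)
$y{\left(D,a \right)} = \frac{4}{3}$ ($y{\left(D,a \right)} = -3 + \frac{1}{3} \cdot 13 = -3 + \frac{13}{3} = \frac{4}{3}$)
$E{\left(c,G \right)} = \frac{G}{3}$ ($E{\left(c,G \right)} = \frac{G - 0}{3} = \frac{G + 0}{3} = \frac{G}{3}$)
$E{\left(119,y{\left(-7,11 \right)} \right)} - -19067 = \frac{1}{3} \cdot \frac{4}{3} - -19067 = \frac{4}{9} + 19067 = \frac{171607}{9}$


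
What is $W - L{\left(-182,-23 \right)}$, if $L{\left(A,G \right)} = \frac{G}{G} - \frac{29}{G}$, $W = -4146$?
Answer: $- \frac{95410}{23} \approx -4148.3$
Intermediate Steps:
$L{\left(A,G \right)} = 1 - \frac{29}{G}$
$W - L{\left(-182,-23 \right)} = -4146 - \frac{-29 - 23}{-23} = -4146 - \left(- \frac{1}{23}\right) \left(-52\right) = -4146 - \frac{52}{23} = - \frac{95410}{23}$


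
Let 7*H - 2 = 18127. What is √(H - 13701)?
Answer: 3*I*√60494/7 ≈ 105.41*I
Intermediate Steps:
H = 18129/7 (H = 2/7 + (⅐)*18127 = 2/7 + 18127/7 = 18129/7 ≈ 2589.9)
√(H - 13701) = √(18129/7 - 13701) = √(-77778/7) = 3*I*√60494/7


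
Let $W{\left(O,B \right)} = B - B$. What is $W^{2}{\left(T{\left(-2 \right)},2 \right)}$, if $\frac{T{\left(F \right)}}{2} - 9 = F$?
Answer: $0$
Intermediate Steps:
$T{\left(F \right)} = 18 + 2 F$
$W{\left(O,B \right)} = 0$
$W^{2}{\left(T{\left(-2 \right)},2 \right)} = 0^{2} = 0$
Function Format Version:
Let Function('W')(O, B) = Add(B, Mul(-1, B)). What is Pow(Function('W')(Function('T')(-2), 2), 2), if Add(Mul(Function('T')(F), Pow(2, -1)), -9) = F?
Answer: 0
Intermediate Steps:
Function('T')(F) = Add(18, Mul(2, F))
Function('W')(O, B) = 0
Pow(Function('W')(Function('T')(-2), 2), 2) = Pow(0, 2) = 0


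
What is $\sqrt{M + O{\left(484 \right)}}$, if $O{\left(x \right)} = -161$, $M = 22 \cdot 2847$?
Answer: $\sqrt{62473} \approx 249.95$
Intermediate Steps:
$M = 62634$
$\sqrt{M + O{\left(484 \right)}} = \sqrt{62634 - 161} = \sqrt{62473}$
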